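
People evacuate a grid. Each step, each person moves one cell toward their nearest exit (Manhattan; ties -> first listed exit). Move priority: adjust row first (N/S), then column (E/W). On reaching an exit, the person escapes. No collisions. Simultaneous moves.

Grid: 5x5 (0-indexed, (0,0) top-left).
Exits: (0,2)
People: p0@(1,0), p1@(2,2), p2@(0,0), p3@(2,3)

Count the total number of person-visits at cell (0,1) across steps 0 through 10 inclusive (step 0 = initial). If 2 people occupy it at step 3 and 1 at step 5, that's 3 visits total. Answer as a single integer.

Step 0: p0@(1,0) p1@(2,2) p2@(0,0) p3@(2,3) -> at (0,1): 0 [-], cum=0
Step 1: p0@(0,0) p1@(1,2) p2@(0,1) p3@(1,3) -> at (0,1): 1 [p2], cum=1
Step 2: p0@(0,1) p1@ESC p2@ESC p3@(0,3) -> at (0,1): 1 [p0], cum=2
Step 3: p0@ESC p1@ESC p2@ESC p3@ESC -> at (0,1): 0 [-], cum=2
Total visits = 2

Answer: 2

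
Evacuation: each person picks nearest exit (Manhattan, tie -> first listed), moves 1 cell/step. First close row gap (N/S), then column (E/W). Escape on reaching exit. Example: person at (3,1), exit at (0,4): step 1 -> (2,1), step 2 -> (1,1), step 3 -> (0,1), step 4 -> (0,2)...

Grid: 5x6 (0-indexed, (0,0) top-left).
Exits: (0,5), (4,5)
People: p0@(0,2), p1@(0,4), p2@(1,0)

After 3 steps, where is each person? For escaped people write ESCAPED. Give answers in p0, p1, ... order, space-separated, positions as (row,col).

Step 1: p0:(0,2)->(0,3) | p1:(0,4)->(0,5)->EXIT | p2:(1,0)->(0,0)
Step 2: p0:(0,3)->(0,4) | p1:escaped | p2:(0,0)->(0,1)
Step 3: p0:(0,4)->(0,5)->EXIT | p1:escaped | p2:(0,1)->(0,2)

ESCAPED ESCAPED (0,2)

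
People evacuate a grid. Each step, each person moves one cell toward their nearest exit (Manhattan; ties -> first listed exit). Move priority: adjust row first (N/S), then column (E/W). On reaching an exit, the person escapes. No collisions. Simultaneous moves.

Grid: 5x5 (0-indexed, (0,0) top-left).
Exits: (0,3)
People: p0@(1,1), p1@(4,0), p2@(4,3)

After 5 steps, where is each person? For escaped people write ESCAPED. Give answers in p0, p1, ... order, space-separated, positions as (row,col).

Step 1: p0:(1,1)->(0,1) | p1:(4,0)->(3,0) | p2:(4,3)->(3,3)
Step 2: p0:(0,1)->(0,2) | p1:(3,0)->(2,0) | p2:(3,3)->(2,3)
Step 3: p0:(0,2)->(0,3)->EXIT | p1:(2,0)->(1,0) | p2:(2,3)->(1,3)
Step 4: p0:escaped | p1:(1,0)->(0,0) | p2:(1,3)->(0,3)->EXIT
Step 5: p0:escaped | p1:(0,0)->(0,1) | p2:escaped

ESCAPED (0,1) ESCAPED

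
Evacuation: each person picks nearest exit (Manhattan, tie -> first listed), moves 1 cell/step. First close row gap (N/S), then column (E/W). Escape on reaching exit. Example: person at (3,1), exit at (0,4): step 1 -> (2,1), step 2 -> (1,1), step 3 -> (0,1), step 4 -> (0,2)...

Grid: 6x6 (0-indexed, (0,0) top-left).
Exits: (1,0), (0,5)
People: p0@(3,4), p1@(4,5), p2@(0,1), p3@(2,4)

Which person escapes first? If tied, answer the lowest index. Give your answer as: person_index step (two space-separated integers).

Answer: 2 2

Derivation:
Step 1: p0:(3,4)->(2,4) | p1:(4,5)->(3,5) | p2:(0,1)->(1,1) | p3:(2,4)->(1,4)
Step 2: p0:(2,4)->(1,4) | p1:(3,5)->(2,5) | p2:(1,1)->(1,0)->EXIT | p3:(1,4)->(0,4)
Step 3: p0:(1,4)->(0,4) | p1:(2,5)->(1,5) | p2:escaped | p3:(0,4)->(0,5)->EXIT
Step 4: p0:(0,4)->(0,5)->EXIT | p1:(1,5)->(0,5)->EXIT | p2:escaped | p3:escaped
Exit steps: [4, 4, 2, 3]
First to escape: p2 at step 2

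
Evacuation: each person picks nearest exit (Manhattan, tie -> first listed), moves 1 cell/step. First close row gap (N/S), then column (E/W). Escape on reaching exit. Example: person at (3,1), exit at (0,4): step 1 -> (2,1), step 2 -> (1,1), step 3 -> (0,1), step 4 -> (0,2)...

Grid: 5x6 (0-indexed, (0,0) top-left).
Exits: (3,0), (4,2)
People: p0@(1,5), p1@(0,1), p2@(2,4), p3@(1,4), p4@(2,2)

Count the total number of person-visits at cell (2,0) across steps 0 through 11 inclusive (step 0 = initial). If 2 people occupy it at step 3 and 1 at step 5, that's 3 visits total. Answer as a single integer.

Step 0: p0@(1,5) p1@(0,1) p2@(2,4) p3@(1,4) p4@(2,2) -> at (2,0): 0 [-], cum=0
Step 1: p0@(2,5) p1@(1,1) p2@(3,4) p3@(2,4) p4@(3,2) -> at (2,0): 0 [-], cum=0
Step 2: p0@(3,5) p1@(2,1) p2@(4,4) p3@(3,4) p4@ESC -> at (2,0): 0 [-], cum=0
Step 3: p0@(4,5) p1@(3,1) p2@(4,3) p3@(4,4) p4@ESC -> at (2,0): 0 [-], cum=0
Step 4: p0@(4,4) p1@ESC p2@ESC p3@(4,3) p4@ESC -> at (2,0): 0 [-], cum=0
Step 5: p0@(4,3) p1@ESC p2@ESC p3@ESC p4@ESC -> at (2,0): 0 [-], cum=0
Step 6: p0@ESC p1@ESC p2@ESC p3@ESC p4@ESC -> at (2,0): 0 [-], cum=0
Total visits = 0

Answer: 0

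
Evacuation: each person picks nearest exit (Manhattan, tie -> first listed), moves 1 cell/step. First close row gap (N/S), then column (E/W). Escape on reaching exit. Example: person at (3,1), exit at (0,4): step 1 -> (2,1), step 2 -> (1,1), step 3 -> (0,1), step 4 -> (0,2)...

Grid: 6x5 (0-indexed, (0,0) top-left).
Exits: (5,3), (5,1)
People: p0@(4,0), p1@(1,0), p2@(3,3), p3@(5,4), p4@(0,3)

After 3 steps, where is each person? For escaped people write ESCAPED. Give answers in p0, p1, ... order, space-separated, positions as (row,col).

Step 1: p0:(4,0)->(5,0) | p1:(1,0)->(2,0) | p2:(3,3)->(4,3) | p3:(5,4)->(5,3)->EXIT | p4:(0,3)->(1,3)
Step 2: p0:(5,0)->(5,1)->EXIT | p1:(2,0)->(3,0) | p2:(4,3)->(5,3)->EXIT | p3:escaped | p4:(1,3)->(2,3)
Step 3: p0:escaped | p1:(3,0)->(4,0) | p2:escaped | p3:escaped | p4:(2,3)->(3,3)

ESCAPED (4,0) ESCAPED ESCAPED (3,3)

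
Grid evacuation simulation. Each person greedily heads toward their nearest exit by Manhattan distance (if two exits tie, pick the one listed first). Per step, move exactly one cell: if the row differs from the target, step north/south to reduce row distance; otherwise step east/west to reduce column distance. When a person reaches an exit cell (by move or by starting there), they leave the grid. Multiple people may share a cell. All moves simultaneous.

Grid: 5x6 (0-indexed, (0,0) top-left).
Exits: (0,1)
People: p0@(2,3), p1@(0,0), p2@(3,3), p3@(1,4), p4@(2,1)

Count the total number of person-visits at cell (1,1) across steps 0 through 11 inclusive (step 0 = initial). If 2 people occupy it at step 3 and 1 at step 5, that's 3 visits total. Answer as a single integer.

Step 0: p0@(2,3) p1@(0,0) p2@(3,3) p3@(1,4) p4@(2,1) -> at (1,1): 0 [-], cum=0
Step 1: p0@(1,3) p1@ESC p2@(2,3) p3@(0,4) p4@(1,1) -> at (1,1): 1 [p4], cum=1
Step 2: p0@(0,3) p1@ESC p2@(1,3) p3@(0,3) p4@ESC -> at (1,1): 0 [-], cum=1
Step 3: p0@(0,2) p1@ESC p2@(0,3) p3@(0,2) p4@ESC -> at (1,1): 0 [-], cum=1
Step 4: p0@ESC p1@ESC p2@(0,2) p3@ESC p4@ESC -> at (1,1): 0 [-], cum=1
Step 5: p0@ESC p1@ESC p2@ESC p3@ESC p4@ESC -> at (1,1): 0 [-], cum=1
Total visits = 1

Answer: 1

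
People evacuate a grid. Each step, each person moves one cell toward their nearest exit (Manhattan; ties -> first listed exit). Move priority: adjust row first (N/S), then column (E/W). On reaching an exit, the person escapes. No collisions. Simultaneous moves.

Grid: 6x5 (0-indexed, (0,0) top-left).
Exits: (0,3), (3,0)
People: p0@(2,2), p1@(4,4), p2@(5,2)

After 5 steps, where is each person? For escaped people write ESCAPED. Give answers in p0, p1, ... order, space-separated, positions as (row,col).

Step 1: p0:(2,2)->(1,2) | p1:(4,4)->(3,4) | p2:(5,2)->(4,2)
Step 2: p0:(1,2)->(0,2) | p1:(3,4)->(2,4) | p2:(4,2)->(3,2)
Step 3: p0:(0,2)->(0,3)->EXIT | p1:(2,4)->(1,4) | p2:(3,2)->(3,1)
Step 4: p0:escaped | p1:(1,4)->(0,4) | p2:(3,1)->(3,0)->EXIT
Step 5: p0:escaped | p1:(0,4)->(0,3)->EXIT | p2:escaped

ESCAPED ESCAPED ESCAPED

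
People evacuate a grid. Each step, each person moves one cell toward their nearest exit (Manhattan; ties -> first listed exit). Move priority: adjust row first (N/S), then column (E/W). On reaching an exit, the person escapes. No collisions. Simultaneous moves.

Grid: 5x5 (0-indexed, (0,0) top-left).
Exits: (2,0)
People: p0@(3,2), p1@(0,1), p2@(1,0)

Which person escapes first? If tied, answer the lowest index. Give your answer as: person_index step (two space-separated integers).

Answer: 2 1

Derivation:
Step 1: p0:(3,2)->(2,2) | p1:(0,1)->(1,1) | p2:(1,0)->(2,0)->EXIT
Step 2: p0:(2,2)->(2,1) | p1:(1,1)->(2,1) | p2:escaped
Step 3: p0:(2,1)->(2,0)->EXIT | p1:(2,1)->(2,0)->EXIT | p2:escaped
Exit steps: [3, 3, 1]
First to escape: p2 at step 1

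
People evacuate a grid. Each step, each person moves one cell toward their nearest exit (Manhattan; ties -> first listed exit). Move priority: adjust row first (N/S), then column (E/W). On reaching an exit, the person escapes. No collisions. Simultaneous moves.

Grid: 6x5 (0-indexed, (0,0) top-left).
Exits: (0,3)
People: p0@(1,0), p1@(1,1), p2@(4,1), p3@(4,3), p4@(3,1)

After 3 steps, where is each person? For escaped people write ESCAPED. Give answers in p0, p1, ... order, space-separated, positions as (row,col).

Step 1: p0:(1,0)->(0,0) | p1:(1,1)->(0,1) | p2:(4,1)->(3,1) | p3:(4,3)->(3,3) | p4:(3,1)->(2,1)
Step 2: p0:(0,0)->(0,1) | p1:(0,1)->(0,2) | p2:(3,1)->(2,1) | p3:(3,3)->(2,3) | p4:(2,1)->(1,1)
Step 3: p0:(0,1)->(0,2) | p1:(0,2)->(0,3)->EXIT | p2:(2,1)->(1,1) | p3:(2,3)->(1,3) | p4:(1,1)->(0,1)

(0,2) ESCAPED (1,1) (1,3) (0,1)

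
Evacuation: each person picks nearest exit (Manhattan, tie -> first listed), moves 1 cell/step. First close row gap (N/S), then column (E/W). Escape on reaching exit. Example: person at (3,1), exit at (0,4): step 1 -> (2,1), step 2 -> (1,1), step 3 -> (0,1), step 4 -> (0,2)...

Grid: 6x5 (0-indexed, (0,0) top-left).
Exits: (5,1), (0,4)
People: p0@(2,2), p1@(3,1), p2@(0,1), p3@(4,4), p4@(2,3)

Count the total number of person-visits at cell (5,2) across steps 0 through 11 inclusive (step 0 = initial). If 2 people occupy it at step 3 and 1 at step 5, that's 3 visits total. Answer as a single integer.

Answer: 2

Derivation:
Step 0: p0@(2,2) p1@(3,1) p2@(0,1) p3@(4,4) p4@(2,3) -> at (5,2): 0 [-], cum=0
Step 1: p0@(3,2) p1@(4,1) p2@(0,2) p3@(5,4) p4@(1,3) -> at (5,2): 0 [-], cum=0
Step 2: p0@(4,2) p1@ESC p2@(0,3) p3@(5,3) p4@(0,3) -> at (5,2): 0 [-], cum=0
Step 3: p0@(5,2) p1@ESC p2@ESC p3@(5,2) p4@ESC -> at (5,2): 2 [p0,p3], cum=2
Step 4: p0@ESC p1@ESC p2@ESC p3@ESC p4@ESC -> at (5,2): 0 [-], cum=2
Total visits = 2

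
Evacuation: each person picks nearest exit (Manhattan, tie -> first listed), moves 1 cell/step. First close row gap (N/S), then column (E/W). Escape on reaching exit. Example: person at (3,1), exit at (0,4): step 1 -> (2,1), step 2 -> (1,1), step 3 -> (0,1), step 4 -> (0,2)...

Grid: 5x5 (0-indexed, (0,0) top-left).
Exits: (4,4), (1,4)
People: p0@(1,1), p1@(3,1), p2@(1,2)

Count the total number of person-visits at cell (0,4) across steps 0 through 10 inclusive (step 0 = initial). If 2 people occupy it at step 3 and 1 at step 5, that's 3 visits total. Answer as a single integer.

Step 0: p0@(1,1) p1@(3,1) p2@(1,2) -> at (0,4): 0 [-], cum=0
Step 1: p0@(1,2) p1@(4,1) p2@(1,3) -> at (0,4): 0 [-], cum=0
Step 2: p0@(1,3) p1@(4,2) p2@ESC -> at (0,4): 0 [-], cum=0
Step 3: p0@ESC p1@(4,3) p2@ESC -> at (0,4): 0 [-], cum=0
Step 4: p0@ESC p1@ESC p2@ESC -> at (0,4): 0 [-], cum=0
Total visits = 0

Answer: 0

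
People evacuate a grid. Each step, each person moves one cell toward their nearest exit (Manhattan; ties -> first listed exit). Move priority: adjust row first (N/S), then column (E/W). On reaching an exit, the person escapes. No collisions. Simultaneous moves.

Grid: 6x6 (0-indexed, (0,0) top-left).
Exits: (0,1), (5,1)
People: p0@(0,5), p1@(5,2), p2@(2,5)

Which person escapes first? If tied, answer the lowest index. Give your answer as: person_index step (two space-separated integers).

Answer: 1 1

Derivation:
Step 1: p0:(0,5)->(0,4) | p1:(5,2)->(5,1)->EXIT | p2:(2,5)->(1,5)
Step 2: p0:(0,4)->(0,3) | p1:escaped | p2:(1,5)->(0,5)
Step 3: p0:(0,3)->(0,2) | p1:escaped | p2:(0,5)->(0,4)
Step 4: p0:(0,2)->(0,1)->EXIT | p1:escaped | p2:(0,4)->(0,3)
Step 5: p0:escaped | p1:escaped | p2:(0,3)->(0,2)
Step 6: p0:escaped | p1:escaped | p2:(0,2)->(0,1)->EXIT
Exit steps: [4, 1, 6]
First to escape: p1 at step 1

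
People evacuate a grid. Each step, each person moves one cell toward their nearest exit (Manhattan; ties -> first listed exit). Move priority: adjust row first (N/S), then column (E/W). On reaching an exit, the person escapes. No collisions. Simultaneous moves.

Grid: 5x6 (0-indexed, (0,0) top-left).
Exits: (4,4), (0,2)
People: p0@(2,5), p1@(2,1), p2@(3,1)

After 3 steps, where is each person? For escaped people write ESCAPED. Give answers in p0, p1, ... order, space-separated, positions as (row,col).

Step 1: p0:(2,5)->(3,5) | p1:(2,1)->(1,1) | p2:(3,1)->(4,1)
Step 2: p0:(3,5)->(4,5) | p1:(1,1)->(0,1) | p2:(4,1)->(4,2)
Step 3: p0:(4,5)->(4,4)->EXIT | p1:(0,1)->(0,2)->EXIT | p2:(4,2)->(4,3)

ESCAPED ESCAPED (4,3)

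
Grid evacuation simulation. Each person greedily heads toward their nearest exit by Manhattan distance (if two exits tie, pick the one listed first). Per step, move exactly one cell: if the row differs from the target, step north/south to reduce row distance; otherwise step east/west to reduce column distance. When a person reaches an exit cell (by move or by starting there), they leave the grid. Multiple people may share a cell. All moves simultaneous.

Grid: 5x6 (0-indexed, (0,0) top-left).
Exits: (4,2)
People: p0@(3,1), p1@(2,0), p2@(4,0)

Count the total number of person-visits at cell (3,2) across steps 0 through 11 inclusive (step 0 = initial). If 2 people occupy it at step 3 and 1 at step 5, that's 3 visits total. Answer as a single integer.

Answer: 0

Derivation:
Step 0: p0@(3,1) p1@(2,0) p2@(4,0) -> at (3,2): 0 [-], cum=0
Step 1: p0@(4,1) p1@(3,0) p2@(4,1) -> at (3,2): 0 [-], cum=0
Step 2: p0@ESC p1@(4,0) p2@ESC -> at (3,2): 0 [-], cum=0
Step 3: p0@ESC p1@(4,1) p2@ESC -> at (3,2): 0 [-], cum=0
Step 4: p0@ESC p1@ESC p2@ESC -> at (3,2): 0 [-], cum=0
Total visits = 0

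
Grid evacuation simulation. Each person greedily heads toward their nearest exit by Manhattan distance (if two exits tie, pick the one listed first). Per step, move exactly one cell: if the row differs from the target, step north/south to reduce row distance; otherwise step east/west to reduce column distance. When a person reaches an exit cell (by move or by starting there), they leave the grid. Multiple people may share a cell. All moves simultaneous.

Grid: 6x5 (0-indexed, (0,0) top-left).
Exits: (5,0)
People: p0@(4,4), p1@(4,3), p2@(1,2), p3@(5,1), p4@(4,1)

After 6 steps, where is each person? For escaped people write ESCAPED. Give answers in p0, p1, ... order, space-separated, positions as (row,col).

Step 1: p0:(4,4)->(5,4) | p1:(4,3)->(5,3) | p2:(1,2)->(2,2) | p3:(5,1)->(5,0)->EXIT | p4:(4,1)->(5,1)
Step 2: p0:(5,4)->(5,3) | p1:(5,3)->(5,2) | p2:(2,2)->(3,2) | p3:escaped | p4:(5,1)->(5,0)->EXIT
Step 3: p0:(5,3)->(5,2) | p1:(5,2)->(5,1) | p2:(3,2)->(4,2) | p3:escaped | p4:escaped
Step 4: p0:(5,2)->(5,1) | p1:(5,1)->(5,0)->EXIT | p2:(4,2)->(5,2) | p3:escaped | p4:escaped
Step 5: p0:(5,1)->(5,0)->EXIT | p1:escaped | p2:(5,2)->(5,1) | p3:escaped | p4:escaped
Step 6: p0:escaped | p1:escaped | p2:(5,1)->(5,0)->EXIT | p3:escaped | p4:escaped

ESCAPED ESCAPED ESCAPED ESCAPED ESCAPED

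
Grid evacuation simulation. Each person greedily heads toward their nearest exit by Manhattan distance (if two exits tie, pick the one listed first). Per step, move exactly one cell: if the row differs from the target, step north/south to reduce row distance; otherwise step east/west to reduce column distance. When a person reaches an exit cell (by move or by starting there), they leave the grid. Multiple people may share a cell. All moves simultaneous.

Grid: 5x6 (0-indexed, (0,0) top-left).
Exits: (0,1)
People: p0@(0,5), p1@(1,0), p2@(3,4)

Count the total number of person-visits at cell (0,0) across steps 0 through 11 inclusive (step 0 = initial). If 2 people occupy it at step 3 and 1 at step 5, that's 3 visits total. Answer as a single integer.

Step 0: p0@(0,5) p1@(1,0) p2@(3,4) -> at (0,0): 0 [-], cum=0
Step 1: p0@(0,4) p1@(0,0) p2@(2,4) -> at (0,0): 1 [p1], cum=1
Step 2: p0@(0,3) p1@ESC p2@(1,4) -> at (0,0): 0 [-], cum=1
Step 3: p0@(0,2) p1@ESC p2@(0,4) -> at (0,0): 0 [-], cum=1
Step 4: p0@ESC p1@ESC p2@(0,3) -> at (0,0): 0 [-], cum=1
Step 5: p0@ESC p1@ESC p2@(0,2) -> at (0,0): 0 [-], cum=1
Step 6: p0@ESC p1@ESC p2@ESC -> at (0,0): 0 [-], cum=1
Total visits = 1

Answer: 1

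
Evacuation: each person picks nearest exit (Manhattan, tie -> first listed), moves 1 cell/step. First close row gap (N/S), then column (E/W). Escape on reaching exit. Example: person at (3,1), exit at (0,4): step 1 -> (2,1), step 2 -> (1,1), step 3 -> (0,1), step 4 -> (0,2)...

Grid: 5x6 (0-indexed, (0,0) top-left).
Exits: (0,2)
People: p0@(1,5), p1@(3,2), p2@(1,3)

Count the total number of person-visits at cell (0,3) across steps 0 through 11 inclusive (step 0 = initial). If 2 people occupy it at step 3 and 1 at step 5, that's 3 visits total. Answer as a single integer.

Step 0: p0@(1,5) p1@(3,2) p2@(1,3) -> at (0,3): 0 [-], cum=0
Step 1: p0@(0,5) p1@(2,2) p2@(0,3) -> at (0,3): 1 [p2], cum=1
Step 2: p0@(0,4) p1@(1,2) p2@ESC -> at (0,3): 0 [-], cum=1
Step 3: p0@(0,3) p1@ESC p2@ESC -> at (0,3): 1 [p0], cum=2
Step 4: p0@ESC p1@ESC p2@ESC -> at (0,3): 0 [-], cum=2
Total visits = 2

Answer: 2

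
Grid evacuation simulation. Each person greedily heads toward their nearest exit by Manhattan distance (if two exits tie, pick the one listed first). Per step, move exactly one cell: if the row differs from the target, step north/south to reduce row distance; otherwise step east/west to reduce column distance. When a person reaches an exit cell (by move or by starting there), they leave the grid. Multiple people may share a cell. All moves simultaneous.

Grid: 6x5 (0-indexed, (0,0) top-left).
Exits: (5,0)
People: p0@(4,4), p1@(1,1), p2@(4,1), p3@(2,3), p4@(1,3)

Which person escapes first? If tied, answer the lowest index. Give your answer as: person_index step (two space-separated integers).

Answer: 2 2

Derivation:
Step 1: p0:(4,4)->(5,4) | p1:(1,1)->(2,1) | p2:(4,1)->(5,1) | p3:(2,3)->(3,3) | p4:(1,3)->(2,3)
Step 2: p0:(5,4)->(5,3) | p1:(2,1)->(3,1) | p2:(5,1)->(5,0)->EXIT | p3:(3,3)->(4,3) | p4:(2,3)->(3,3)
Step 3: p0:(5,3)->(5,2) | p1:(3,1)->(4,1) | p2:escaped | p3:(4,3)->(5,3) | p4:(3,3)->(4,3)
Step 4: p0:(5,2)->(5,1) | p1:(4,1)->(5,1) | p2:escaped | p3:(5,3)->(5,2) | p4:(4,3)->(5,3)
Step 5: p0:(5,1)->(5,0)->EXIT | p1:(5,1)->(5,0)->EXIT | p2:escaped | p3:(5,2)->(5,1) | p4:(5,3)->(5,2)
Step 6: p0:escaped | p1:escaped | p2:escaped | p3:(5,1)->(5,0)->EXIT | p4:(5,2)->(5,1)
Step 7: p0:escaped | p1:escaped | p2:escaped | p3:escaped | p4:(5,1)->(5,0)->EXIT
Exit steps: [5, 5, 2, 6, 7]
First to escape: p2 at step 2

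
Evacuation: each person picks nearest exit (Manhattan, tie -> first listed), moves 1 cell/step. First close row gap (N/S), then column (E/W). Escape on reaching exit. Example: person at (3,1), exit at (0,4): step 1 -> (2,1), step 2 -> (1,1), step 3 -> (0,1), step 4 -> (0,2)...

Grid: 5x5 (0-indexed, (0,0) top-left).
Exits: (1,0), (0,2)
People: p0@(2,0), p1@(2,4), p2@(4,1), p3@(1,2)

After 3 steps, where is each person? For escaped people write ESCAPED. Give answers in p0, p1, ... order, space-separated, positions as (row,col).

Step 1: p0:(2,0)->(1,0)->EXIT | p1:(2,4)->(1,4) | p2:(4,1)->(3,1) | p3:(1,2)->(0,2)->EXIT
Step 2: p0:escaped | p1:(1,4)->(0,4) | p2:(3,1)->(2,1) | p3:escaped
Step 3: p0:escaped | p1:(0,4)->(0,3) | p2:(2,1)->(1,1) | p3:escaped

ESCAPED (0,3) (1,1) ESCAPED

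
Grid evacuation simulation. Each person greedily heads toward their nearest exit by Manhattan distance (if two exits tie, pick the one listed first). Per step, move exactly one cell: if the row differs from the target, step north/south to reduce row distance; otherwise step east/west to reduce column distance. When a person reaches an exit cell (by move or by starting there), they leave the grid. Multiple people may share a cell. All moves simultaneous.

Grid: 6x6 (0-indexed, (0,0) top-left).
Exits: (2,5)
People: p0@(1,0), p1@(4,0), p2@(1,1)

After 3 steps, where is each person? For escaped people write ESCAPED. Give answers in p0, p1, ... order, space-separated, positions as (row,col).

Step 1: p0:(1,0)->(2,0) | p1:(4,0)->(3,0) | p2:(1,1)->(2,1)
Step 2: p0:(2,0)->(2,1) | p1:(3,0)->(2,0) | p2:(2,1)->(2,2)
Step 3: p0:(2,1)->(2,2) | p1:(2,0)->(2,1) | p2:(2,2)->(2,3)

(2,2) (2,1) (2,3)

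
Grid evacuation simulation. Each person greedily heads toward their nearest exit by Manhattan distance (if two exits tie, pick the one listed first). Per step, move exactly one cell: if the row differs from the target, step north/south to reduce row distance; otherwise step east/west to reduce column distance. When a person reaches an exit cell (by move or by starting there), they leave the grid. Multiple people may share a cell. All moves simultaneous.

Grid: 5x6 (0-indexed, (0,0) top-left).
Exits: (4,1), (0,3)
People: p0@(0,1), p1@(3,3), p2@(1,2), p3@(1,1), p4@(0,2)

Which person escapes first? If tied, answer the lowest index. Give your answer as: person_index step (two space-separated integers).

Answer: 4 1

Derivation:
Step 1: p0:(0,1)->(0,2) | p1:(3,3)->(4,3) | p2:(1,2)->(0,2) | p3:(1,1)->(2,1) | p4:(0,2)->(0,3)->EXIT
Step 2: p0:(0,2)->(0,3)->EXIT | p1:(4,3)->(4,2) | p2:(0,2)->(0,3)->EXIT | p3:(2,1)->(3,1) | p4:escaped
Step 3: p0:escaped | p1:(4,2)->(4,1)->EXIT | p2:escaped | p3:(3,1)->(4,1)->EXIT | p4:escaped
Exit steps: [2, 3, 2, 3, 1]
First to escape: p4 at step 1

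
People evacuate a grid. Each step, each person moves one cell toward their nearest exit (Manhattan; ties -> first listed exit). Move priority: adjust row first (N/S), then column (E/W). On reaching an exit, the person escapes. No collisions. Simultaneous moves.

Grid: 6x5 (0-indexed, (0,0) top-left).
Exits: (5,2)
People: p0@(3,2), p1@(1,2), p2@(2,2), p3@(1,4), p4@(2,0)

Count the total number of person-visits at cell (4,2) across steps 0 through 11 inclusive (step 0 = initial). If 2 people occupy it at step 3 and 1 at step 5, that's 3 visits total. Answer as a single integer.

Step 0: p0@(3,2) p1@(1,2) p2@(2,2) p3@(1,4) p4@(2,0) -> at (4,2): 0 [-], cum=0
Step 1: p0@(4,2) p1@(2,2) p2@(3,2) p3@(2,4) p4@(3,0) -> at (4,2): 1 [p0], cum=1
Step 2: p0@ESC p1@(3,2) p2@(4,2) p3@(3,4) p4@(4,0) -> at (4,2): 1 [p2], cum=2
Step 3: p0@ESC p1@(4,2) p2@ESC p3@(4,4) p4@(5,0) -> at (4,2): 1 [p1], cum=3
Step 4: p0@ESC p1@ESC p2@ESC p3@(5,4) p4@(5,1) -> at (4,2): 0 [-], cum=3
Step 5: p0@ESC p1@ESC p2@ESC p3@(5,3) p4@ESC -> at (4,2): 0 [-], cum=3
Step 6: p0@ESC p1@ESC p2@ESC p3@ESC p4@ESC -> at (4,2): 0 [-], cum=3
Total visits = 3

Answer: 3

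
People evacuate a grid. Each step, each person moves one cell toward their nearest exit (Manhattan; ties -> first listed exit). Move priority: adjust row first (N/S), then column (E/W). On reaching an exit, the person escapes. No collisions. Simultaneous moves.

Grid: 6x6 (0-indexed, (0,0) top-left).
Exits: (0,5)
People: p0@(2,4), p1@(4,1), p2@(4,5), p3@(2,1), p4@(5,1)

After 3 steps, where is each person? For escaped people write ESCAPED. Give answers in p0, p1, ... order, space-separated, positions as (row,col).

Step 1: p0:(2,4)->(1,4) | p1:(4,1)->(3,1) | p2:(4,5)->(3,5) | p3:(2,1)->(1,1) | p4:(5,1)->(4,1)
Step 2: p0:(1,4)->(0,4) | p1:(3,1)->(2,1) | p2:(3,5)->(2,5) | p3:(1,1)->(0,1) | p4:(4,1)->(3,1)
Step 3: p0:(0,4)->(0,5)->EXIT | p1:(2,1)->(1,1) | p2:(2,5)->(1,5) | p3:(0,1)->(0,2) | p4:(3,1)->(2,1)

ESCAPED (1,1) (1,5) (0,2) (2,1)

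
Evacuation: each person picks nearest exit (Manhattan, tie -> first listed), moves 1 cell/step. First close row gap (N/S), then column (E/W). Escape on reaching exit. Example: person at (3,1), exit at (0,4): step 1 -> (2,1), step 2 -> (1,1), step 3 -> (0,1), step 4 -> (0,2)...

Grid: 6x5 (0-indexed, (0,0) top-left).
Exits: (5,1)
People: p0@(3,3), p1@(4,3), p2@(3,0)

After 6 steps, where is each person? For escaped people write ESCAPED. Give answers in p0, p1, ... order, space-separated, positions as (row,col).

Step 1: p0:(3,3)->(4,3) | p1:(4,3)->(5,3) | p2:(3,0)->(4,0)
Step 2: p0:(4,3)->(5,3) | p1:(5,3)->(5,2) | p2:(4,0)->(5,0)
Step 3: p0:(5,3)->(5,2) | p1:(5,2)->(5,1)->EXIT | p2:(5,0)->(5,1)->EXIT
Step 4: p0:(5,2)->(5,1)->EXIT | p1:escaped | p2:escaped

ESCAPED ESCAPED ESCAPED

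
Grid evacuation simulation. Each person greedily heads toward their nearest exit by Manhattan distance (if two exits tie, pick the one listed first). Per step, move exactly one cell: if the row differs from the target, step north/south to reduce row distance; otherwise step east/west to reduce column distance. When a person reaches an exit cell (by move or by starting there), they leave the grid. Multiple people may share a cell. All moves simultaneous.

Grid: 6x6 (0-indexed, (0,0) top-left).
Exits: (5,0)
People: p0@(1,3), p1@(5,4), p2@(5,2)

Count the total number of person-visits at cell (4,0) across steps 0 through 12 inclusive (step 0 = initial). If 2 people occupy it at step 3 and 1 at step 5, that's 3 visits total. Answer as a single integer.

Step 0: p0@(1,3) p1@(5,4) p2@(5,2) -> at (4,0): 0 [-], cum=0
Step 1: p0@(2,3) p1@(5,3) p2@(5,1) -> at (4,0): 0 [-], cum=0
Step 2: p0@(3,3) p1@(5,2) p2@ESC -> at (4,0): 0 [-], cum=0
Step 3: p0@(4,3) p1@(5,1) p2@ESC -> at (4,0): 0 [-], cum=0
Step 4: p0@(5,3) p1@ESC p2@ESC -> at (4,0): 0 [-], cum=0
Step 5: p0@(5,2) p1@ESC p2@ESC -> at (4,0): 0 [-], cum=0
Step 6: p0@(5,1) p1@ESC p2@ESC -> at (4,0): 0 [-], cum=0
Step 7: p0@ESC p1@ESC p2@ESC -> at (4,0): 0 [-], cum=0
Total visits = 0

Answer: 0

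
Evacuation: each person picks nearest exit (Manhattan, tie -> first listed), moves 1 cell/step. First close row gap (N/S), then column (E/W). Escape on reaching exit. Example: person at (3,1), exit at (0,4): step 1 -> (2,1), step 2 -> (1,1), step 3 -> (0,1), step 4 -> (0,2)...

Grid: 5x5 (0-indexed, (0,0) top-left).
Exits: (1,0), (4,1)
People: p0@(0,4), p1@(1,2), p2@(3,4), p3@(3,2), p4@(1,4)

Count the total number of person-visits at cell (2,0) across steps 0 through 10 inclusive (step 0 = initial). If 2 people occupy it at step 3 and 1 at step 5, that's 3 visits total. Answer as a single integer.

Answer: 0

Derivation:
Step 0: p0@(0,4) p1@(1,2) p2@(3,4) p3@(3,2) p4@(1,4) -> at (2,0): 0 [-], cum=0
Step 1: p0@(1,4) p1@(1,1) p2@(4,4) p3@(4,2) p4@(1,3) -> at (2,0): 0 [-], cum=0
Step 2: p0@(1,3) p1@ESC p2@(4,3) p3@ESC p4@(1,2) -> at (2,0): 0 [-], cum=0
Step 3: p0@(1,2) p1@ESC p2@(4,2) p3@ESC p4@(1,1) -> at (2,0): 0 [-], cum=0
Step 4: p0@(1,1) p1@ESC p2@ESC p3@ESC p4@ESC -> at (2,0): 0 [-], cum=0
Step 5: p0@ESC p1@ESC p2@ESC p3@ESC p4@ESC -> at (2,0): 0 [-], cum=0
Total visits = 0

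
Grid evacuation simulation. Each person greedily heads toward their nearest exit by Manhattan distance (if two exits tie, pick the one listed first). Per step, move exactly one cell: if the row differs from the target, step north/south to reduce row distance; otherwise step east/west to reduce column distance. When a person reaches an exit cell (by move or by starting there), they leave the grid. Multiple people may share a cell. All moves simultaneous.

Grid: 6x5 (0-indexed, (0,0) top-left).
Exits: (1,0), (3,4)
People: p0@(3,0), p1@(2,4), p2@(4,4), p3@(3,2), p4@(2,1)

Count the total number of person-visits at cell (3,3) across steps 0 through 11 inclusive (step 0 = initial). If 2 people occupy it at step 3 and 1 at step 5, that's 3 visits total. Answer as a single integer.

Answer: 1

Derivation:
Step 0: p0@(3,0) p1@(2,4) p2@(4,4) p3@(3,2) p4@(2,1) -> at (3,3): 0 [-], cum=0
Step 1: p0@(2,0) p1@ESC p2@ESC p3@(3,3) p4@(1,1) -> at (3,3): 1 [p3], cum=1
Step 2: p0@ESC p1@ESC p2@ESC p3@ESC p4@ESC -> at (3,3): 0 [-], cum=1
Total visits = 1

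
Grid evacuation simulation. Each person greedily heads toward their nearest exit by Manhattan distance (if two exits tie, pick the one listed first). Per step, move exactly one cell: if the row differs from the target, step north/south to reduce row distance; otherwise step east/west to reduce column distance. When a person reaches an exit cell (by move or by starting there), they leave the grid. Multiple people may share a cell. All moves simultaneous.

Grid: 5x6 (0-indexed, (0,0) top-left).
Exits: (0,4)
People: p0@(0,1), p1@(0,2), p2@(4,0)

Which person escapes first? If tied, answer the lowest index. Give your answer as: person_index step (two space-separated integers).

Step 1: p0:(0,1)->(0,2) | p1:(0,2)->(0,3) | p2:(4,0)->(3,0)
Step 2: p0:(0,2)->(0,3) | p1:(0,3)->(0,4)->EXIT | p2:(3,0)->(2,0)
Step 3: p0:(0,3)->(0,4)->EXIT | p1:escaped | p2:(2,0)->(1,0)
Step 4: p0:escaped | p1:escaped | p2:(1,0)->(0,0)
Step 5: p0:escaped | p1:escaped | p2:(0,0)->(0,1)
Step 6: p0:escaped | p1:escaped | p2:(0,1)->(0,2)
Step 7: p0:escaped | p1:escaped | p2:(0,2)->(0,3)
Step 8: p0:escaped | p1:escaped | p2:(0,3)->(0,4)->EXIT
Exit steps: [3, 2, 8]
First to escape: p1 at step 2

Answer: 1 2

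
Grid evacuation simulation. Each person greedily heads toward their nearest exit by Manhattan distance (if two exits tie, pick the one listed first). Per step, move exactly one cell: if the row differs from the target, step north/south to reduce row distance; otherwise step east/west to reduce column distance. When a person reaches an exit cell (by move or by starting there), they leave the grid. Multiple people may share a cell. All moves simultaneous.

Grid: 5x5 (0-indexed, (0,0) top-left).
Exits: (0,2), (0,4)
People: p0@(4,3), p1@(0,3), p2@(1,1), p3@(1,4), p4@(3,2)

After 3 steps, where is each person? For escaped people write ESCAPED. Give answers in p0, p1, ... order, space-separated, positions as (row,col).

Step 1: p0:(4,3)->(3,3) | p1:(0,3)->(0,2)->EXIT | p2:(1,1)->(0,1) | p3:(1,4)->(0,4)->EXIT | p4:(3,2)->(2,2)
Step 2: p0:(3,3)->(2,3) | p1:escaped | p2:(0,1)->(0,2)->EXIT | p3:escaped | p4:(2,2)->(1,2)
Step 3: p0:(2,3)->(1,3) | p1:escaped | p2:escaped | p3:escaped | p4:(1,2)->(0,2)->EXIT

(1,3) ESCAPED ESCAPED ESCAPED ESCAPED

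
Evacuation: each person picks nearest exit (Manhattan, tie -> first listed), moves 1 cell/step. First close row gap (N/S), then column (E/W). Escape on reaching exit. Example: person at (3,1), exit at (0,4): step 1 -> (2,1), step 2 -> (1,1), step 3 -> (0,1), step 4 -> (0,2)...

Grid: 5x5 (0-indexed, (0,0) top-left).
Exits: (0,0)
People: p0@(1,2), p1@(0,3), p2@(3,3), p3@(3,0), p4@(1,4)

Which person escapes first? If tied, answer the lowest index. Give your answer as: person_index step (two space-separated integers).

Answer: 0 3

Derivation:
Step 1: p0:(1,2)->(0,2) | p1:(0,3)->(0,2) | p2:(3,3)->(2,3) | p3:(3,0)->(2,0) | p4:(1,4)->(0,4)
Step 2: p0:(0,2)->(0,1) | p1:(0,2)->(0,1) | p2:(2,3)->(1,3) | p3:(2,0)->(1,0) | p4:(0,4)->(0,3)
Step 3: p0:(0,1)->(0,0)->EXIT | p1:(0,1)->(0,0)->EXIT | p2:(1,3)->(0,3) | p3:(1,0)->(0,0)->EXIT | p4:(0,3)->(0,2)
Step 4: p0:escaped | p1:escaped | p2:(0,3)->(0,2) | p3:escaped | p4:(0,2)->(0,1)
Step 5: p0:escaped | p1:escaped | p2:(0,2)->(0,1) | p3:escaped | p4:(0,1)->(0,0)->EXIT
Step 6: p0:escaped | p1:escaped | p2:(0,1)->(0,0)->EXIT | p3:escaped | p4:escaped
Exit steps: [3, 3, 6, 3, 5]
First to escape: p0 at step 3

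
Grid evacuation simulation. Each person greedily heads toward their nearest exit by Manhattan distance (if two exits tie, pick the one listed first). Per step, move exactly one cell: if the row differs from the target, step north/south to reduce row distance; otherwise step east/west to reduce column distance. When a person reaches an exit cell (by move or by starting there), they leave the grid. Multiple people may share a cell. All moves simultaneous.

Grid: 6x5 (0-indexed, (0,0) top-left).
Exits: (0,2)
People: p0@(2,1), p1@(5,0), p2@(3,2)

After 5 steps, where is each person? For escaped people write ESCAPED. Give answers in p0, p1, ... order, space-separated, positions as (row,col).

Step 1: p0:(2,1)->(1,1) | p1:(5,0)->(4,0) | p2:(3,2)->(2,2)
Step 2: p0:(1,1)->(0,1) | p1:(4,0)->(3,0) | p2:(2,2)->(1,2)
Step 3: p0:(0,1)->(0,2)->EXIT | p1:(3,0)->(2,0) | p2:(1,2)->(0,2)->EXIT
Step 4: p0:escaped | p1:(2,0)->(1,0) | p2:escaped
Step 5: p0:escaped | p1:(1,0)->(0,0) | p2:escaped

ESCAPED (0,0) ESCAPED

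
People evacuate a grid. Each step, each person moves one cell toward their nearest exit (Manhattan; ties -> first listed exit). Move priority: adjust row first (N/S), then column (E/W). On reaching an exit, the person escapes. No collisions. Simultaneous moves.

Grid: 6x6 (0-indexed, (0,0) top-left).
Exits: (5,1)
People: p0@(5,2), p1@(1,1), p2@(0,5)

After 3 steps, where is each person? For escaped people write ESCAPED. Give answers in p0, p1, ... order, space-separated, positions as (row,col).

Step 1: p0:(5,2)->(5,1)->EXIT | p1:(1,1)->(2,1) | p2:(0,5)->(1,5)
Step 2: p0:escaped | p1:(2,1)->(3,1) | p2:(1,5)->(2,5)
Step 3: p0:escaped | p1:(3,1)->(4,1) | p2:(2,5)->(3,5)

ESCAPED (4,1) (3,5)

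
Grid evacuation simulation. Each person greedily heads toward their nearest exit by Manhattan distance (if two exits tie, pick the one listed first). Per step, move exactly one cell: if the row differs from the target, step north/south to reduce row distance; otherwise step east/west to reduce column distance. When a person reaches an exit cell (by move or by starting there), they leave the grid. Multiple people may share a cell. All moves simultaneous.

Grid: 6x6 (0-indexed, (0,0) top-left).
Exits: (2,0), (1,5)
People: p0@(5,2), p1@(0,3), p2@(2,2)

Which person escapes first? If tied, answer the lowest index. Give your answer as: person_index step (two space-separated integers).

Answer: 2 2

Derivation:
Step 1: p0:(5,2)->(4,2) | p1:(0,3)->(1,3) | p2:(2,2)->(2,1)
Step 2: p0:(4,2)->(3,2) | p1:(1,3)->(1,4) | p2:(2,1)->(2,0)->EXIT
Step 3: p0:(3,2)->(2,2) | p1:(1,4)->(1,5)->EXIT | p2:escaped
Step 4: p0:(2,2)->(2,1) | p1:escaped | p2:escaped
Step 5: p0:(2,1)->(2,0)->EXIT | p1:escaped | p2:escaped
Exit steps: [5, 3, 2]
First to escape: p2 at step 2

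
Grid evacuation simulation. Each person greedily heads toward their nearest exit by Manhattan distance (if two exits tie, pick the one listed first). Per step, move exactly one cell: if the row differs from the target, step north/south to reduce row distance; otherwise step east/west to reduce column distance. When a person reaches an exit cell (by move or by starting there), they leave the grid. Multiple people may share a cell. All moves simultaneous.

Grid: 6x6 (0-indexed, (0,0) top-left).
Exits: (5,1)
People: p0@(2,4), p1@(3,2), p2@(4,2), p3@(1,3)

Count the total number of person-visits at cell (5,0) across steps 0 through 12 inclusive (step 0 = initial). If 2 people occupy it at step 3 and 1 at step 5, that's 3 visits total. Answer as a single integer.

Step 0: p0@(2,4) p1@(3,2) p2@(4,2) p3@(1,3) -> at (5,0): 0 [-], cum=0
Step 1: p0@(3,4) p1@(4,2) p2@(5,2) p3@(2,3) -> at (5,0): 0 [-], cum=0
Step 2: p0@(4,4) p1@(5,2) p2@ESC p3@(3,3) -> at (5,0): 0 [-], cum=0
Step 3: p0@(5,4) p1@ESC p2@ESC p3@(4,3) -> at (5,0): 0 [-], cum=0
Step 4: p0@(5,3) p1@ESC p2@ESC p3@(5,3) -> at (5,0): 0 [-], cum=0
Step 5: p0@(5,2) p1@ESC p2@ESC p3@(5,2) -> at (5,0): 0 [-], cum=0
Step 6: p0@ESC p1@ESC p2@ESC p3@ESC -> at (5,0): 0 [-], cum=0
Total visits = 0

Answer: 0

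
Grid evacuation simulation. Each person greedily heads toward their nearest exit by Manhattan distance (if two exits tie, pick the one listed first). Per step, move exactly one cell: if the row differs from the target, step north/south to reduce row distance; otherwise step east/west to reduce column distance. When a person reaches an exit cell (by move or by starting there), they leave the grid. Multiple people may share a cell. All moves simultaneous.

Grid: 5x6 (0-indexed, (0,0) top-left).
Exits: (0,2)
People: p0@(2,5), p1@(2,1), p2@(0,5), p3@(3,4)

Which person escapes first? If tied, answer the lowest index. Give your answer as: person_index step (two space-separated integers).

Answer: 1 3

Derivation:
Step 1: p0:(2,5)->(1,5) | p1:(2,1)->(1,1) | p2:(0,5)->(0,4) | p3:(3,4)->(2,4)
Step 2: p0:(1,5)->(0,5) | p1:(1,1)->(0,1) | p2:(0,4)->(0,3) | p3:(2,4)->(1,4)
Step 3: p0:(0,5)->(0,4) | p1:(0,1)->(0,2)->EXIT | p2:(0,3)->(0,2)->EXIT | p3:(1,4)->(0,4)
Step 4: p0:(0,4)->(0,3) | p1:escaped | p2:escaped | p3:(0,4)->(0,3)
Step 5: p0:(0,3)->(0,2)->EXIT | p1:escaped | p2:escaped | p3:(0,3)->(0,2)->EXIT
Exit steps: [5, 3, 3, 5]
First to escape: p1 at step 3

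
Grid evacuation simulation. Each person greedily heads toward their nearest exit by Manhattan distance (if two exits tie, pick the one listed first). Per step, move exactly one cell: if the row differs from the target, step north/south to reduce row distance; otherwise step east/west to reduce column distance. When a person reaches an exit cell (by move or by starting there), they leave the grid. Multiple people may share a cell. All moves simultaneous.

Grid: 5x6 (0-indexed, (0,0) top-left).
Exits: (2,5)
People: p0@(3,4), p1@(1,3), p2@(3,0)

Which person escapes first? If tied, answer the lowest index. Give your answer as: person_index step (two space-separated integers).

Answer: 0 2

Derivation:
Step 1: p0:(3,4)->(2,4) | p1:(1,3)->(2,3) | p2:(3,0)->(2,0)
Step 2: p0:(2,4)->(2,5)->EXIT | p1:(2,3)->(2,4) | p2:(2,0)->(2,1)
Step 3: p0:escaped | p1:(2,4)->(2,5)->EXIT | p2:(2,1)->(2,2)
Step 4: p0:escaped | p1:escaped | p2:(2,2)->(2,3)
Step 5: p0:escaped | p1:escaped | p2:(2,3)->(2,4)
Step 6: p0:escaped | p1:escaped | p2:(2,4)->(2,5)->EXIT
Exit steps: [2, 3, 6]
First to escape: p0 at step 2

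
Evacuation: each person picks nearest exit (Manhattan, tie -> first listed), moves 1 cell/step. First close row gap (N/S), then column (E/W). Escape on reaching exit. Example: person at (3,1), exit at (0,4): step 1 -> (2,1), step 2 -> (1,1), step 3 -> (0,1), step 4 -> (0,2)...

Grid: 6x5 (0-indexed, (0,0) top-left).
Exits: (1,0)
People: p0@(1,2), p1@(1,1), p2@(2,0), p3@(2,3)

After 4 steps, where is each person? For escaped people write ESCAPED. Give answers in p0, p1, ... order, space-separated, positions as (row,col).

Step 1: p0:(1,2)->(1,1) | p1:(1,1)->(1,0)->EXIT | p2:(2,0)->(1,0)->EXIT | p3:(2,3)->(1,3)
Step 2: p0:(1,1)->(1,0)->EXIT | p1:escaped | p2:escaped | p3:(1,3)->(1,2)
Step 3: p0:escaped | p1:escaped | p2:escaped | p3:(1,2)->(1,1)
Step 4: p0:escaped | p1:escaped | p2:escaped | p3:(1,1)->(1,0)->EXIT

ESCAPED ESCAPED ESCAPED ESCAPED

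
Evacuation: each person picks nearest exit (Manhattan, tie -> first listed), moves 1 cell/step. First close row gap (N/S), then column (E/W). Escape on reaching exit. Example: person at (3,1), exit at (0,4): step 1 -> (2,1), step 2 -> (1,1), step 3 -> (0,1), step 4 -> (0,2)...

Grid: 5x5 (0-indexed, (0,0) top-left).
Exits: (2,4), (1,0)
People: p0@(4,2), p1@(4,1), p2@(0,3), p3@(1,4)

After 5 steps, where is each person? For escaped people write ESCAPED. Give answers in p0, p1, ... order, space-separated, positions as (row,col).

Step 1: p0:(4,2)->(3,2) | p1:(4,1)->(3,1) | p2:(0,3)->(1,3) | p3:(1,4)->(2,4)->EXIT
Step 2: p0:(3,2)->(2,2) | p1:(3,1)->(2,1) | p2:(1,3)->(2,3) | p3:escaped
Step 3: p0:(2,2)->(2,3) | p1:(2,1)->(1,1) | p2:(2,3)->(2,4)->EXIT | p3:escaped
Step 4: p0:(2,3)->(2,4)->EXIT | p1:(1,1)->(1,0)->EXIT | p2:escaped | p3:escaped

ESCAPED ESCAPED ESCAPED ESCAPED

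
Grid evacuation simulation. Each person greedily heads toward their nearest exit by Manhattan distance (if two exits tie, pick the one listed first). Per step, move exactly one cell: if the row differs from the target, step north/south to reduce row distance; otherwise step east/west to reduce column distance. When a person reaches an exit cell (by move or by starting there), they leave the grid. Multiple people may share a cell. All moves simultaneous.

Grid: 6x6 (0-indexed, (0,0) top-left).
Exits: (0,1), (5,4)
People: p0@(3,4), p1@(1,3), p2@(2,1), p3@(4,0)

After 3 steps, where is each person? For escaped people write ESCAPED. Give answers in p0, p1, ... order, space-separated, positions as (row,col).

Step 1: p0:(3,4)->(4,4) | p1:(1,3)->(0,3) | p2:(2,1)->(1,1) | p3:(4,0)->(3,0)
Step 2: p0:(4,4)->(5,4)->EXIT | p1:(0,3)->(0,2) | p2:(1,1)->(0,1)->EXIT | p3:(3,0)->(2,0)
Step 3: p0:escaped | p1:(0,2)->(0,1)->EXIT | p2:escaped | p3:(2,0)->(1,0)

ESCAPED ESCAPED ESCAPED (1,0)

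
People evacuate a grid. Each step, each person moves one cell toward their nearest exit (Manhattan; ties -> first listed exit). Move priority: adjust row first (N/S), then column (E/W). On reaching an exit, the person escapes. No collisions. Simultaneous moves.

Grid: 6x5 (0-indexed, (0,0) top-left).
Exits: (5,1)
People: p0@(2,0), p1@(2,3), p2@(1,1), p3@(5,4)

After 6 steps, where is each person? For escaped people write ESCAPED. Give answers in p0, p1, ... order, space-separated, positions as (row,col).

Step 1: p0:(2,0)->(3,0) | p1:(2,3)->(3,3) | p2:(1,1)->(2,1) | p3:(5,4)->(5,3)
Step 2: p0:(3,0)->(4,0) | p1:(3,3)->(4,3) | p2:(2,1)->(3,1) | p3:(5,3)->(5,2)
Step 3: p0:(4,0)->(5,0) | p1:(4,3)->(5,3) | p2:(3,1)->(4,1) | p3:(5,2)->(5,1)->EXIT
Step 4: p0:(5,0)->(5,1)->EXIT | p1:(5,3)->(5,2) | p2:(4,1)->(5,1)->EXIT | p3:escaped
Step 5: p0:escaped | p1:(5,2)->(5,1)->EXIT | p2:escaped | p3:escaped

ESCAPED ESCAPED ESCAPED ESCAPED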